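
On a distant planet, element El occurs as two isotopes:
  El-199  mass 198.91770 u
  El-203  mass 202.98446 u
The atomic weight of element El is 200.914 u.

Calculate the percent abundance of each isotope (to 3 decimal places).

With x = fraction of El-199 (so El-203 is 1 − x):
198.91770·x + 202.98446·(1 − x) = 200.914
(198.91770 − 202.98446)·x = 200.914 − 202.98446
x = -2.07046 / -4.06676 = 0.50912 → 50.912% El-199, 49.088% El-203.

El-199: 50.912%, El-203: 49.088%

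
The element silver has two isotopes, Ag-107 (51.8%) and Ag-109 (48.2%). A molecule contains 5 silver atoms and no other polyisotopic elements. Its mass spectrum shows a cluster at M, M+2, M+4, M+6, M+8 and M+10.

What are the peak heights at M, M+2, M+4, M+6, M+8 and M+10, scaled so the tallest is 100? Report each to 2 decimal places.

11.55 : 53.73 : 100.00 : 93.05 : 43.29 : 8.06

Each Ag atom is independently Ag-107 (p = 0.518) or Ag-109 (q = 0.482); the cluster is the binomial expansion (p + q)^5.
P(M) = 0.518^5 = 0.037295
P(M+2) = 5 × 0.518^4 × 0.482^1 = 0.173515
P(M+4) = 10 × 0.518^3 × 0.482^2 = 0.322911
P(M+6) = 10 × 0.518^2 × 0.482^3 = 0.300470
P(M+8) = 5 × 0.518^1 × 0.482^4 = 0.139794
P(M+10) = 0.482^5 = 0.026016
The M+4 peak is largest (0.322911); scaling to 100 gives 11.55 : 53.73 : 100.00 : 93.05 : 43.29 : 8.06.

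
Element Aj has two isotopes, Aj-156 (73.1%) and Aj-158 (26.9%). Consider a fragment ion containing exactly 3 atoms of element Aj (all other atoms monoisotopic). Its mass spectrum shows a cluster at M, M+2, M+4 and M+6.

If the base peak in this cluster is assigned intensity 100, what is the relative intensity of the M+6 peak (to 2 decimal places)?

(0.731 + 0.269)^3 gives M 0.3906, M+2 0.4312, M+4 0.1587, M+6 0.0195; the largest is M+2.
P(M+2) = C(3,1) × 0.731^2 × 0.269^1 = 3 × 0.534361 × 0.2690 = 0.431229 (base)
P(M+6) = C(3,3) × 0.731^0 × 0.269^3 = 1 × 1.0000 × 0.01946511 = 0.019465
Relative intensity = 0.019465 / 0.431229 × 100 = 4.51

4.51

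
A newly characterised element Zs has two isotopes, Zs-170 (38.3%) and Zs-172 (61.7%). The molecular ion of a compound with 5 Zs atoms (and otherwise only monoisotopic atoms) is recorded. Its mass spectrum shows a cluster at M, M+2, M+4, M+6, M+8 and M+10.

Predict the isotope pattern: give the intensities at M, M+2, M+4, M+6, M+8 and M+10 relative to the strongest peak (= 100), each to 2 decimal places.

2.39 : 19.27 : 62.07 : 100.00 : 80.55 : 25.95

Each Zs atom is independently Zs-170 (p = 0.383) or Zs-172 (q = 0.617); the cluster is the binomial expansion (p + q)^5.
P(M) = 0.383^5 = 0.008241
P(M+2) = 5 × 0.383^4 × 0.617^1 = 0.066382
P(M+4) = 10 × 0.383^3 × 0.617^2 = 0.213878
P(M+6) = 10 × 0.383^2 × 0.617^3 = 0.344551
P(M+8) = 5 × 0.383^1 × 0.617^4 = 0.277530
P(M+10) = 0.617^5 = 0.089418
The M+6 peak is largest (0.344551); scaling to 100 gives 2.39 : 19.27 : 62.07 : 100.00 : 80.55 : 25.95.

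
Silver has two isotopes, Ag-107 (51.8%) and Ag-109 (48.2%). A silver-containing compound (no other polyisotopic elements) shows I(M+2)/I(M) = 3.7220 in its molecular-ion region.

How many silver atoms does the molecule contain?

The M+2/M ratio from n Ag atoms is n · q/p = n · 0.482/0.518.
n = 3.7220 × 0.518/0.482 = 4.00 ≈ 4

4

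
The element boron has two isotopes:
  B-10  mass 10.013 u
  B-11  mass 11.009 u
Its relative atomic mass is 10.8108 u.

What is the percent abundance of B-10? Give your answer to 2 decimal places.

Writing the weighted mean with unknown fraction x of B-10:
10.013·x + 11.009·(1 − x) = 10.8108
(10.013 − 11.009)·x = 10.8108 − 11.009
x = -0.1982 / -0.996 = 0.19900 → 19.90% B-10, 80.10% B-11.

19.90%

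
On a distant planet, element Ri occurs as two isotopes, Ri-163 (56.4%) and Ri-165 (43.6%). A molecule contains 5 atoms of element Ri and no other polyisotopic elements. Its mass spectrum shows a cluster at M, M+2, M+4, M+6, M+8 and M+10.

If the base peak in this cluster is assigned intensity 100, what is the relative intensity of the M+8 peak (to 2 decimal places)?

29.88

Binomial terms of (0.564 + 0.436)^5: M 0.0571, M+2 0.2206, M+4 0.3410, M+6 0.2636, M+8 0.1019, M+10 0.0158 → M+4 is the base peak.
P(M+4) = C(5,2) × 0.564^3 × 0.436^2 = 10 × 0.17940614 × 0.190096 = 0.341044 (base)
P(M+8) = C(5,4) × 0.564^1 × 0.436^4 = 5 × 0.5640 × 0.03613649 = 0.101905
Relative intensity = 0.101905 / 0.341044 × 100 = 29.88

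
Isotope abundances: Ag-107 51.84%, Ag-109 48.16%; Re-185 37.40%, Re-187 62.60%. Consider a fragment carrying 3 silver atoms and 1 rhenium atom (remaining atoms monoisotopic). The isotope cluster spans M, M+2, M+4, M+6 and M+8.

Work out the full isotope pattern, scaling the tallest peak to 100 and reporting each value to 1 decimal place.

Silver pattern (n=3): 0.13931407 : 0.38827347 : 0.36071085 : 0.11170161
Rhenium pattern (n=1): 0.3740 : 0.6260
Convolve the two distributions (both contribute in 2-u steps):
  M: 0.13931407×0.3740 = 0.052103
  M+2: 0.13931407×0.6260 + 0.38827347×0.3740 = 0.232425
  M+4: 0.38827347×0.6260 + 0.36071085×0.3740 = 0.377965
  M+6: 0.36071085×0.6260 + 0.11170161×0.3740 = 0.267581
  M+8: 0.11170161×0.6260 = 0.069925
Scale to base peak (0.377965) = 100: 13.8 : 61.5 : 100.0 : 70.8 : 18.5

13.8 : 61.5 : 100.0 : 70.8 : 18.5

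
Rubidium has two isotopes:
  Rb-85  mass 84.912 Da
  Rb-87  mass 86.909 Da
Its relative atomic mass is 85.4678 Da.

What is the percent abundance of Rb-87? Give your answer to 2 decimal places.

27.83%

Let x be the fractional abundance of Rb-85; then Rb-87 has abundance 1 − x.
84.912·x + 86.909·(1 − x) = 85.4678
(84.912 − 86.909)·x = 85.4678 − 86.909
x = -1.4412 / -1.997 = 0.72168 → 72.17% Rb-85, 27.83% Rb-87.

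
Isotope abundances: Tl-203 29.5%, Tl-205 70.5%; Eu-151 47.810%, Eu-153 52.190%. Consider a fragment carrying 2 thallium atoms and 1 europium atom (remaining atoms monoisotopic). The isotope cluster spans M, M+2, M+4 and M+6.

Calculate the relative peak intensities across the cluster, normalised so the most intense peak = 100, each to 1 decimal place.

9.2 : 53.7 : 100.0 : 57.0

Thallium pattern (n=2): 0.087025 : 0.41595 : 0.497025
Europium pattern (n=1): 0.4781 : 0.5219
Convolve the two distributions (both contribute in 2-u steps):
  M: 0.087025×0.4781 = 0.041607
  M+2: 0.087025×0.5219 + 0.41595×0.4781 = 0.244284
  M+4: 0.41595×0.5219 + 0.497025×0.4781 = 0.454712
  M+6: 0.497025×0.5219 = 0.259397
Scale to base peak (0.454712) = 100: 9.2 : 53.7 : 100.0 : 57.0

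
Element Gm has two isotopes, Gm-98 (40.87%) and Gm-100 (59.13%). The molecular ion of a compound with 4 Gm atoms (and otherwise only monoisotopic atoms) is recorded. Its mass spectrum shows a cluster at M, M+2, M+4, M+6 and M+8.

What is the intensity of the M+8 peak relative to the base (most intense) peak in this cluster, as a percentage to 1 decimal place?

(0.4087 + 0.5913)^4 gives M 0.0279, M+2 0.1615, M+4 0.3504, M+6 0.3380, M+8 0.1222; the largest is M+4.
P(M+4) = C(4,2) × 0.4087^2 × 0.5913^2 = 6 × 0.16703569 × 0.34963569 = 0.350410 (base)
P(M+8) = C(4,4) × 0.4087^0 × 0.5913^4 = 1 × 1.0000 × 0.12224512 = 0.122245
Relative intensity = 0.122245 / 0.350410 × 100 = 34.9

34.9%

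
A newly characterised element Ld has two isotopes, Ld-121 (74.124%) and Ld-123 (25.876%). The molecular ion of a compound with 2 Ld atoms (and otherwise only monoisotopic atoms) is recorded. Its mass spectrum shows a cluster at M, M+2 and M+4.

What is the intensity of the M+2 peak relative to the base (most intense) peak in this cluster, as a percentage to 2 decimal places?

69.82%

Binomial terms of (0.74124 + 0.25876)^2: M 0.5494, M+2 0.3836, M+4 0.0670 → M is the base peak.
P(M) = C(2,0) × 0.74124^2 × 0.25876^0 = 1 × 0.54943674 × 1.0000 = 0.549437 (base)
P(M+2) = C(2,1) × 0.74124^1 × 0.25876^1 = 2 × 0.74124 × 0.25876 = 0.383607
Relative intensity = 0.383607 / 0.549437 × 100 = 69.82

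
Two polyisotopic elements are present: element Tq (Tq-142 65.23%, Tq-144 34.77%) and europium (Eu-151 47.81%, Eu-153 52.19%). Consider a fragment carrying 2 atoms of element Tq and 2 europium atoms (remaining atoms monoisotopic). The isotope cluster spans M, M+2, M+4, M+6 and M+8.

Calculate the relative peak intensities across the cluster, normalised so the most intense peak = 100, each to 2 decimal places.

Element Tq pattern (n=2): 0.42549529 : 0.45360942 : 0.12089529
Europium pattern (n=2): 0.22857961 : 0.49904078 : 0.27237961
Convolve the two distributions (both contribute in 2-u steps):
  M: 0.42549529×0.22857961 = 0.097260
  M+2: 0.42549529×0.49904078 + 0.45360942×0.22857961 = 0.316025
  M+4: 0.42549529×0.27237961 + 0.45360942×0.49904078 + 0.12089529×0.22857961 = 0.369900
  M+6: 0.45360942×0.27237961 + 0.12089529×0.49904078 = 0.183886
  M+8: 0.12089529×0.27237961 = 0.032929
Scale to base peak (0.369900) = 100: 26.29 : 85.44 : 100.00 : 49.71 : 8.90

26.29 : 85.44 : 100.00 : 49.71 : 8.90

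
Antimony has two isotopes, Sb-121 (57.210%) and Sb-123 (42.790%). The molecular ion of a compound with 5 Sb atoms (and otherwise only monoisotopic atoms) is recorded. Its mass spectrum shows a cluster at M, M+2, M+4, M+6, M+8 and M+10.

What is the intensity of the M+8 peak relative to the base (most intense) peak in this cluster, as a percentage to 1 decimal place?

28.0%

Binomial terms of (0.57210 + 0.42790)^5: M 0.0613, M+2 0.2292, M+4 0.3428, M+6 0.2564, M+8 0.0959, M+10 0.0143 → M+4 is the base peak.
P(M+4) = C(5,2) × 0.57210^3 × 0.42790^2 = 10 × 0.18724742 × 0.18309841 = 0.342847 (base)
P(M+8) = C(5,4) × 0.57210^1 × 0.42790^4 = 5 × 0.5721 × 0.03352503 = 0.095898
Relative intensity = 0.095898 / 0.342847 × 100 = 28.0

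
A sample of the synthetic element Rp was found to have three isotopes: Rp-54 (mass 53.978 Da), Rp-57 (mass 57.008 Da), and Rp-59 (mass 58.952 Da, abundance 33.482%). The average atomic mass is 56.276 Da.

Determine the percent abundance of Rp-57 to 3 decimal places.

20.878%

Let x and y be the fractions of Rp-54 and Rp-57. Then x + y = 1 − 0.33482 = 0.66518 and 53.978x + 57.008y = 56.276 − 0.33482×58.952 = 36.53769136.
Substituting: 53.978x + 57.008(0.66518 − x) = 36.53769136
(53.978 − 57.008)x = -1.38289008  ⇒  x = 0.45640, y = 0.20878
Rp-54: 45.640%, Rp-57: 20.878%.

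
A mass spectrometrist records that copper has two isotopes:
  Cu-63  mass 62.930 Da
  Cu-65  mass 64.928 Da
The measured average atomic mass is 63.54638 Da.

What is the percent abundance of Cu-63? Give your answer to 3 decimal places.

Let x be the fractional abundance of Cu-63; then Cu-65 has abundance 1 − x.
62.930·x + 64.928·(1 − x) = 63.54638
(62.930 − 64.928)·x = 63.54638 − 64.928
x = -1.38162 / -1.998 = 0.69150 → 69.150% Cu-63, 30.850% Cu-65.

69.150%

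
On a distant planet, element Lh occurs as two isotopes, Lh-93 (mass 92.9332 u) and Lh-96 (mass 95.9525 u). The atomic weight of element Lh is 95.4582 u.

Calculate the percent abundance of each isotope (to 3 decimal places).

Let x be the fractional abundance of Lh-93; then Lh-96 has abundance 1 − x.
92.9332·x + 95.9525·(1 − x) = 95.4582
(92.9332 − 95.9525)·x = 95.4582 − 95.9525
x = -0.4943 / -3.0193 = 0.16371 → 16.371% Lh-93, 83.629% Lh-96.

Lh-93: 16.371%, Lh-96: 83.629%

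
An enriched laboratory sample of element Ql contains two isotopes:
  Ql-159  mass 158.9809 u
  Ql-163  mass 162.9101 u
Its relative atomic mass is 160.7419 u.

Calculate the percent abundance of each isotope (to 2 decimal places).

Ql-159: 55.18%, Ql-163: 44.82%

With x = fraction of Ql-159 (so Ql-163 is 1 − x):
158.9809·x + 162.9101·(1 − x) = 160.7419
(158.9809 − 162.9101)·x = 160.7419 − 162.9101
x = -2.1682 / -3.9292 = 0.55182 → 55.18% Ql-159, 44.82% Ql-163.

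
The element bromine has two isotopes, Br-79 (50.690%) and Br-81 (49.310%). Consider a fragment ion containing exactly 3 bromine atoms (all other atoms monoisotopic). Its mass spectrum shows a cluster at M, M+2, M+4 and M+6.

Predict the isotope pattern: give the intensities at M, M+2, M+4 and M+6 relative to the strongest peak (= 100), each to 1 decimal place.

34.3 : 100.0 : 97.3 : 31.5

The 3 Br atoms are independent, so intensities follow the terms of (0.50690 + 0.49310)^3.
P(M) = 0.50690^3 = 0.130247
P(M+2) = 3 × 0.50690^2 × 0.49310^1 = 0.380103
P(M+4) = 3 × 0.50690^1 × 0.49310^2 = 0.369755
P(M+6) = 0.49310^3 = 0.119896
The M+2 peak is largest (0.380103); scaling to 100 gives 34.3 : 100.0 : 97.3 : 31.5.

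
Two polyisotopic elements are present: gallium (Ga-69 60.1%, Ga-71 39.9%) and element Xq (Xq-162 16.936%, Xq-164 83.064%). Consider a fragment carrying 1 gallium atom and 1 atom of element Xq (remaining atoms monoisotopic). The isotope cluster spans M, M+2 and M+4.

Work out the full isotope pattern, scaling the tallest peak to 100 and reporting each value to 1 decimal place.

Gallium pattern (n=1): 0.6010 : 0.3990
Element Xq pattern (n=1): 0.16936 : 0.83064
Convolve the two distributions (both contribute in 2-u steps):
  M: 0.6010×0.16936 = 0.101785
  M+2: 0.6010×0.83064 + 0.3990×0.16936 = 0.566789
  M+4: 0.3990×0.83064 = 0.331425
Scale to base peak (0.566789) = 100: 18.0 : 100.0 : 58.5

18.0 : 100.0 : 58.5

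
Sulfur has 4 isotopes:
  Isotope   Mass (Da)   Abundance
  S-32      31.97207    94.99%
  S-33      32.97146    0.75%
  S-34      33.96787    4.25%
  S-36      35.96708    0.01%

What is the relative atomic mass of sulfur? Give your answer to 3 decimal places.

32.065 Da

Average mass = Σ (abundance × isotope mass) = 0.9499 × 31.97207 + 0.0075 × 32.97146 + 0.0425 × 33.96787 + 0.0001 × 35.96708
= 30.370269 + 0.247286 + 1.443634 + 0.003597 = 32.064786 Da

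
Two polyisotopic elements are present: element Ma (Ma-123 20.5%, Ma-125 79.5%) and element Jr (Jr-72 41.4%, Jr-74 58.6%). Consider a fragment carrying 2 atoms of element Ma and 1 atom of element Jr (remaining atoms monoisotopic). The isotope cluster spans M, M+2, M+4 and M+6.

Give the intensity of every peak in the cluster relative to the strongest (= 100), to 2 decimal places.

3.84 : 35.25 : 100.00 : 81.82

Element Ma pattern (n=2): 0.042025 : 0.32595 : 0.632025
Element Jr pattern (n=1): 0.4140 : 0.5860
Convolve the two distributions (both contribute in 2-u steps):
  M: 0.042025×0.4140 = 0.017398
  M+2: 0.042025×0.5860 + 0.32595×0.4140 = 0.159570
  M+4: 0.32595×0.5860 + 0.632025×0.4140 = 0.452665
  M+6: 0.632025×0.5860 = 0.370367
Scale to base peak (0.452665) = 100: 3.84 : 35.25 : 100.00 : 81.82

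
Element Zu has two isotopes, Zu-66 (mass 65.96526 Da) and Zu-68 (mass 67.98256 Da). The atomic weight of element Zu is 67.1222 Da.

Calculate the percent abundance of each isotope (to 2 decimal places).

Zu-66: 42.65%, Zu-68: 57.35%

Let x be the fractional abundance of Zu-66; then Zu-68 has abundance 1 − x.
65.96526·x + 67.98256·(1 − x) = 67.1222
(65.96526 − 67.98256)·x = 67.1222 − 67.98256
x = -0.86036 / -2.01730 = 0.42649 → 42.65% Zu-66, 57.35% Zu-68.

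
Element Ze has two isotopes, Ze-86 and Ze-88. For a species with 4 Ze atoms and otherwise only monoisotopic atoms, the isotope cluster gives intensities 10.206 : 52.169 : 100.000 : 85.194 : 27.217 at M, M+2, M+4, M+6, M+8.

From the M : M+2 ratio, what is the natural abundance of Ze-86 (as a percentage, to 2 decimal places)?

43.90%

Write p for the Ze-86 fraction. I(M+2)/I(M) = [C(4,1)·p^3·(1−p)] / p^4 = 4·(1−p)/p = 52.169/10.206 = 5.1116
(1−p)/p = 5.1116/4 = 1.2779  ⇒  p = 1/(1 + 1.2779) = 0.4390
Ze-86: 43.90%, Ze-88: 56.10%.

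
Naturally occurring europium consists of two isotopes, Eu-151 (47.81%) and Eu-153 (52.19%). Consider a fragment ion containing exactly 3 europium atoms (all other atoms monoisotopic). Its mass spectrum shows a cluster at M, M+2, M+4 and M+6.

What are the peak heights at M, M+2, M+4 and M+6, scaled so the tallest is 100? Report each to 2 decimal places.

27.97 : 91.61 : 100.00 : 36.39

Each Eu atom is independently Eu-151 (p = 0.4781) or Eu-153 (q = 0.5219); the cluster is the binomial expansion (p + q)^3.
P(M) = 0.4781^3 = 0.109284
P(M+2) = 3 × 0.4781^2 × 0.5219^1 = 0.357887
P(M+4) = 3 × 0.4781^1 × 0.5219^2 = 0.390674
P(M+6) = 0.5219^3 = 0.142155
The M+4 peak is largest (0.390674); scaling to 100 gives 27.97 : 91.61 : 100.00 : 36.39.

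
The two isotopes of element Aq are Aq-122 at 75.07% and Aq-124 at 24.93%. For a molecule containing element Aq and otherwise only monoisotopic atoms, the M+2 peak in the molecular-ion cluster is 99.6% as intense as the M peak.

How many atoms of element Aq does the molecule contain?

3

For n independent Aq atoms, I(M+2)/I(M) = n · (abundance Aq-124) / (abundance Aq-122) = n · 0.2493/0.7507.
n = 0.996 × 0.7507/0.2493 = 3.00 ≈ 3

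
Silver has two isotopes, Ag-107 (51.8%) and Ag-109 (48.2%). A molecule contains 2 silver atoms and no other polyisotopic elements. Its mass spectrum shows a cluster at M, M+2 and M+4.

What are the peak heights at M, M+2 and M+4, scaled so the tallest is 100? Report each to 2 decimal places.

The 2 Ag atoms are independent, so intensities follow the terms of (0.518 + 0.482)^2.
P(M) = 0.518^2 = 0.268324
P(M+2) = 2 × 0.518^1 × 0.482^1 = 0.499352
P(M+4) = 0.482^2 = 0.232324
The M+2 peak is largest (0.499352); scaling to 100 gives 53.73 : 100.00 : 46.53.

53.73 : 100.00 : 46.53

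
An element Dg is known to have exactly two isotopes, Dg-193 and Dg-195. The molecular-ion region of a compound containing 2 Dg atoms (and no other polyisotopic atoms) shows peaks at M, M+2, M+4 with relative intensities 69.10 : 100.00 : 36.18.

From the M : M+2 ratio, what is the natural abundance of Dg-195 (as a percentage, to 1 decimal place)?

42.0%

Let p = fractional abundance of Dg-193. I(M+2)/I(M) = [C(2,1)·p^1·(1−p)] / p^2 = 2·(1−p)/p = 100.00/69.10 = 1.4472
(1−p)/p = 1.4472/2 = 0.7236  ⇒  p = 1/(1 + 0.7236) = 0.5802
Dg-193: 58.0%, Dg-195: 42.0%.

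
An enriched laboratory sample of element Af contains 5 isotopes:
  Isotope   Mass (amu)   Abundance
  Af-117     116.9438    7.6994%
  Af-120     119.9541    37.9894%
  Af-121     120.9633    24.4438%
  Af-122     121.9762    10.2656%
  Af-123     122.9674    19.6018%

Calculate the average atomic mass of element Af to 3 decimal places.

120.767 amu

Average mass = Σ (abundance × isotope mass) = 0.076994 × 116.9438 + 0.379894 × 119.9541 + 0.244438 × 120.9633 + 0.102656 × 121.9762 + 0.196018 × 122.9674
= 9.00397 + 45.56984 + 29.56803 + 12.52159 + 24.10382 = 120.76725 amu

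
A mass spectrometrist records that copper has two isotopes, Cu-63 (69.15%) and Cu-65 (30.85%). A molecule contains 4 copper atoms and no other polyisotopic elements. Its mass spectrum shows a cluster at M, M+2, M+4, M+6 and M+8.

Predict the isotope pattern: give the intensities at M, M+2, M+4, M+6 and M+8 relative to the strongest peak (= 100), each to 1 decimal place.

56.0 : 100.0 : 66.9 : 19.9 : 2.2

Each Cu atom is independently Cu-63 (p = 0.6915) or Cu-65 (q = 0.3085); the cluster is the binomial expansion (p + q)^4.
P(M) = 0.6915^4 = 0.228649
P(M+2) = 4 × 0.6915^3 × 0.3085^1 = 0.408030
P(M+4) = 6 × 0.6915^2 × 0.3085^2 = 0.273052
P(M+6) = 4 × 0.6915^1 × 0.3085^3 = 0.081212
P(M+8) = 0.3085^4 = 0.009058
The M+2 peak is largest (0.408030); scaling to 100 gives 56.0 : 100.0 : 66.9 : 19.9 : 2.2.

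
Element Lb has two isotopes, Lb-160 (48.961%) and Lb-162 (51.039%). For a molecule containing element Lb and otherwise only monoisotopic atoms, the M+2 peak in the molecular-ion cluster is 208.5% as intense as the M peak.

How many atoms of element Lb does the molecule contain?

2

For n independent Lb atoms, I(M+2)/I(M) = n · (abundance Lb-162) / (abundance Lb-160) = n · 0.51039/0.48961.
n = 2.085 × 0.48961/0.51039 = 2.00 ≈ 2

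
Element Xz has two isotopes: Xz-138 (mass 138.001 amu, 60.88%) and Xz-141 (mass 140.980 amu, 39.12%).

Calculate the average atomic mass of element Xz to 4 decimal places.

139.1664 amu

Weight each isotope mass by its fractional abundance: 0.6088 × 138.001 + 0.3912 × 140.980
= 84.01501 + 55.15138 = 139.16639 amu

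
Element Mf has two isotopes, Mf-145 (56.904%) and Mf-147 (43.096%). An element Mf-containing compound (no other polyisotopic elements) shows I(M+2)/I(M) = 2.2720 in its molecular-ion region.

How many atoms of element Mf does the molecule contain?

The M+2/M ratio from n Mf atoms is n · q/p = n · 0.43096/0.56904.
n = 2.2720 × 0.56904/0.43096 = 3.00 ≈ 3

3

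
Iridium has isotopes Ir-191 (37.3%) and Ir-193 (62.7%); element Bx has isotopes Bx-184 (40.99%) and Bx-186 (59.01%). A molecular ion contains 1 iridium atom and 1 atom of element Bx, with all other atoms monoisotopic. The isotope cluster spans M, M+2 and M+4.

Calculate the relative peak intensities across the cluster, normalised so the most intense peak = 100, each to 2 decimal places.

32.05 : 100.00 : 77.55

Iridium pattern (n=1): 0.3730 : 0.6270
Element Bx pattern (n=1): 0.4099 : 0.5901
Convolve the two distributions (both contribute in 2-u steps):
  M: 0.3730×0.4099 = 0.152893
  M+2: 0.3730×0.5901 + 0.6270×0.4099 = 0.477115
  M+4: 0.6270×0.5901 = 0.369993
Scale to base peak (0.477115) = 100: 32.05 : 100.00 : 77.55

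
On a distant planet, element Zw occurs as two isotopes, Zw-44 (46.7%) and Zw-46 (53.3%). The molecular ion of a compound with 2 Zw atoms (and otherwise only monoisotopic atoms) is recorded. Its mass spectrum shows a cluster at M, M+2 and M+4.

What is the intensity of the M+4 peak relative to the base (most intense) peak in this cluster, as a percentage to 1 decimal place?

57.1%

Binomial terms of (0.467 + 0.533)^2: M 0.2181, M+2 0.4978, M+4 0.2841 → M+2 is the base peak.
P(M+2) = C(2,1) × 0.467^1 × 0.533^1 = 2 × 0.4670 × 0.5330 = 0.497822 (base)
P(M+4) = C(2,2) × 0.467^0 × 0.533^2 = 1 × 1.0000 × 0.284089 = 0.284089
Relative intensity = 0.284089 / 0.497822 × 100 = 57.1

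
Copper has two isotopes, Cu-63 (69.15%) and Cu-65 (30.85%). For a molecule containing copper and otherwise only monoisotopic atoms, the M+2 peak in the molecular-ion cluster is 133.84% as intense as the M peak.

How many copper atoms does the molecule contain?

3

With n Cu atoms, P(M+2)/P(M) = C(n,1)·p^(n−1)q / p^n = n·q/p = n · 0.3085/0.6915.
n = 1.3384 × 0.6915/0.3085 = 3.00 ≈ 3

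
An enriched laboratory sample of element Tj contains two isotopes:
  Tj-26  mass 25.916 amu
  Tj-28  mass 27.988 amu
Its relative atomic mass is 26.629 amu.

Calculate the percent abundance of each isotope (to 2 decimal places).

Tj-26: 65.59%, Tj-28: 34.41%

Writing the weighted mean with unknown fraction x of Tj-26:
25.916·x + 27.988·(1 − x) = 26.629
(25.916 − 27.988)·x = 26.629 − 27.988
x = -1.359 / -2.072 = 0.65589 → 65.59% Tj-26, 34.41% Tj-28.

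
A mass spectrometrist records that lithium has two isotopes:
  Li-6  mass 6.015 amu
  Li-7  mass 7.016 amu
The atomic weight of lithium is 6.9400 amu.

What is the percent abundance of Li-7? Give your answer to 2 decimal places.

92.41%

Let x be the fractional abundance of Li-6; then Li-7 has abundance 1 − x.
6.015·x + 7.016·(1 − x) = 6.9400
(6.015 − 7.016)·x = 6.9400 − 7.016
x = -0.0760 / -1.001 = 0.07592 → 7.59% Li-6, 92.41% Li-7.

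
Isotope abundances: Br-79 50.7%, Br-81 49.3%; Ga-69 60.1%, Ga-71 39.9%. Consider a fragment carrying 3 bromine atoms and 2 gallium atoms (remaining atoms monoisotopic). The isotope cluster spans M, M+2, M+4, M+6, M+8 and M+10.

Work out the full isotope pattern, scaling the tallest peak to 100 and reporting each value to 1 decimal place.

Bromine pattern (n=3): 0.13032384 : 0.38017547 : 0.36967753 : 0.11982316
Gallium pattern (n=2): 0.361201 : 0.479598 : 0.159201
Convolve the two distributions (both contribute in 2-u steps):
  M: 0.13032384×0.361201 = 0.047073
  M+2: 0.13032384×0.479598 + 0.38017547×0.361201 = 0.199823
  M+4: 0.13032384×0.159201 + 0.38017547×0.479598 + 0.36967753×0.361201 = 0.336607
  M+6: 0.38017547×0.159201 + 0.36967753×0.479598 + 0.11982316×0.361201 = 0.281101
  M+8: 0.36967753×0.159201 + 0.11982316×0.479598 = 0.116320
  M+10: 0.11982316×0.159201 = 0.019076
Scale to base peak (0.336607) = 100: 14.0 : 59.4 : 100.0 : 83.5 : 34.6 : 5.7

14.0 : 59.4 : 100.0 : 83.5 : 34.6 : 5.7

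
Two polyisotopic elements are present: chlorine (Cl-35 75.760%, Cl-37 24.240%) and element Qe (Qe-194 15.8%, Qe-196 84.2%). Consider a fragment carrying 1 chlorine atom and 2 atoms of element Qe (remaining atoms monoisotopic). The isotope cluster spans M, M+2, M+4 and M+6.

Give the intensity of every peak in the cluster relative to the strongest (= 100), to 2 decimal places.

3.14 : 34.51 : 100.00 : 28.57

Chlorine pattern (n=1): 0.7576 : 0.2424
Element Qe pattern (n=2): 0.024964 : 0.266072 : 0.708964
Convolve the two distributions (both contribute in 2-u steps):
  M: 0.7576×0.024964 = 0.018913
  M+2: 0.7576×0.266072 + 0.2424×0.024964 = 0.207627
  M+4: 0.7576×0.708964 + 0.2424×0.266072 = 0.601607
  M+6: 0.2424×0.708964 = 0.171853
Scale to base peak (0.601607) = 100: 3.14 : 34.51 : 100.00 : 28.57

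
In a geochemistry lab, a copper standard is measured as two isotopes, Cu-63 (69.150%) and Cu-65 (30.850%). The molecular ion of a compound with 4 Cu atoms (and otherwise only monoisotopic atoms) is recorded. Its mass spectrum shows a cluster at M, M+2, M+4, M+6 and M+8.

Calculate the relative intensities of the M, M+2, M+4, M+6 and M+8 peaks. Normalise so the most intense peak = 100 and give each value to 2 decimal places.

Expanding (0.69150 + 0.30850)^4:
P(M) = 0.69150^4 = 0.228649
P(M+2) = 4 × 0.69150^3 × 0.30850^1 = 0.408030
P(M+4) = 6 × 0.69150^2 × 0.30850^2 = 0.273052
P(M+6) = 4 × 0.69150^1 × 0.30850^3 = 0.081212
P(M+8) = 0.30850^4 = 0.009058
The M+2 peak is largest (0.408030); scaling to 100 gives 56.04 : 100.00 : 66.92 : 19.90 : 2.22.

56.04 : 100.00 : 66.92 : 19.90 : 2.22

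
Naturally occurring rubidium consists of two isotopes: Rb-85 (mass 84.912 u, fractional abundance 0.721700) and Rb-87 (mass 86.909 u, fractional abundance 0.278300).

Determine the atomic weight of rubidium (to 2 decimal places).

85.47 u

Weight each isotope mass by its fractional abundance: 0.721700 × 84.912 + 0.278300 × 86.909
= 61.2810 + 24.1868 = 85.4678 u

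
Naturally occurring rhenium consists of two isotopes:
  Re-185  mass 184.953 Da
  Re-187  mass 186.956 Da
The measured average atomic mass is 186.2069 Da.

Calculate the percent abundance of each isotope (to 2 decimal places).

Re-185: 37.40%, Re-187: 62.60%

Let x be the fractional abundance of Re-185; then Re-187 has abundance 1 − x.
184.953·x + 186.956·(1 − x) = 186.2069
(184.953 − 186.956)·x = 186.2069 − 186.956
x = -0.7491 / -2.003 = 0.37399 → 37.40% Re-185, 62.60% Re-187.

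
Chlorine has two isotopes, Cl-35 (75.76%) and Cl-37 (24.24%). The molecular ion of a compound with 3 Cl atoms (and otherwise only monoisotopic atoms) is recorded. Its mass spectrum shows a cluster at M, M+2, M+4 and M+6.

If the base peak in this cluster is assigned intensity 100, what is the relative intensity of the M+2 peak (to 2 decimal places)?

Binomial terms of (0.7576 + 0.2424)^3: M 0.4348, M+2 0.4174, M+4 0.1335, M+6 0.0142 → M is the base peak.
P(M) = C(3,0) × 0.7576^3 × 0.2424^0 = 1 × 0.4348304 × 1.0000 = 0.434830 (base)
P(M+2) = C(3,1) × 0.7576^2 × 0.2424^1 = 3 × 0.57395776 × 0.2424 = 0.417382
Relative intensity = 0.417382 / 0.434830 × 100 = 95.99

95.99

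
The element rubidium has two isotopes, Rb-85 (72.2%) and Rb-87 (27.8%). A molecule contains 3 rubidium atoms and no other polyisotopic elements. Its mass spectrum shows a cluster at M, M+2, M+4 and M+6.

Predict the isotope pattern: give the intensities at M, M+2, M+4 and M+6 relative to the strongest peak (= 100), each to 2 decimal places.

Each Rb atom is independently Rb-85 (p = 0.722) or Rb-87 (q = 0.278); the cluster is the binomial expansion (p + q)^3.
P(M) = 0.722^3 = 0.376367
P(M+2) = 3 × 0.722^2 × 0.278^1 = 0.434751
P(M+4) = 3 × 0.722^1 × 0.278^2 = 0.167397
P(M+6) = 0.278^3 = 0.021485
The M+2 peak is largest (0.434751); scaling to 100 gives 86.57 : 100.00 : 38.50 : 4.94.

86.57 : 100.00 : 38.50 : 4.94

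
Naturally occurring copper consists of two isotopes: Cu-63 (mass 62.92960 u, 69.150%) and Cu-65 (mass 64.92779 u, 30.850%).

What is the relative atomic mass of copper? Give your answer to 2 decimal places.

Weight each isotope mass by its fractional abundance: 0.69150 × 62.92960 + 0.30850 × 64.92779
= 43.515818 + 20.030223 = 63.546041 u

63.55 u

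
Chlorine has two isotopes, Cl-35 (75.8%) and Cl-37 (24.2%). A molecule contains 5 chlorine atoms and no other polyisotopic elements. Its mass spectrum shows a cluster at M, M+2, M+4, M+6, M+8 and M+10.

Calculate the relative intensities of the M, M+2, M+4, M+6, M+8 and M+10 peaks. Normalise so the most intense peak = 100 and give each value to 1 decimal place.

Expanding (0.758 + 0.242)^5:
P(M) = 0.758^5 = 0.250234
P(M+2) = 5 × 0.758^4 × 0.242^1 = 0.399450
P(M+4) = 10 × 0.758^3 × 0.242^2 = 0.255058
P(M+6) = 10 × 0.758^2 × 0.242^3 = 0.081430
P(M+8) = 5 × 0.758^1 × 0.242^4 = 0.012999
P(M+10) = 0.242^5 = 0.000830
The M+2 peak is largest (0.399450); scaling to 100 gives 62.6 : 100.0 : 63.9 : 20.4 : 3.3 : 0.2.

62.6 : 100.0 : 63.9 : 20.4 : 3.3 : 0.2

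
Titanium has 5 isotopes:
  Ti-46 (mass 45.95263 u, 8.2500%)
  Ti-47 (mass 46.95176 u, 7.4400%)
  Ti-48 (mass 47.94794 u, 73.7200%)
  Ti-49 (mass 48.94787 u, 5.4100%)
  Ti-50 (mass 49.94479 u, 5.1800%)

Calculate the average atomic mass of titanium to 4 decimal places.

47.8667 u

Average mass = Σ (abundance × isotope mass) = 0.082500 × 45.95263 + 0.074400 × 46.95176 + 0.737200 × 47.94794 + 0.054100 × 48.94787 + 0.051800 × 49.94479
= 3.791092 + 3.493211 + 35.347221 + 2.648080 + 2.587140 = 47.866744 u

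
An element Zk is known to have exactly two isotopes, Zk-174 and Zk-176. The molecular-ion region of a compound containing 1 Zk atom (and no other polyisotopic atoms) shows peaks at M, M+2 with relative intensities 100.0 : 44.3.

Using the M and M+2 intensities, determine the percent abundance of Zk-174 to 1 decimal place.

If p is the fraction of Zk that is Zk-174, then I(M+2)/I(M) = [C(1,1)·p^0·(1−p)] / p^1 = 1·(1−p)/p = 44.3/100.0 = 0.4430
(1−p)/p = 0.4430/1 = 0.4430  ⇒  p = 1/(1 + 0.4430) = 0.6930
Zk-174: 69.3%, Zk-176: 30.7%.

69.3%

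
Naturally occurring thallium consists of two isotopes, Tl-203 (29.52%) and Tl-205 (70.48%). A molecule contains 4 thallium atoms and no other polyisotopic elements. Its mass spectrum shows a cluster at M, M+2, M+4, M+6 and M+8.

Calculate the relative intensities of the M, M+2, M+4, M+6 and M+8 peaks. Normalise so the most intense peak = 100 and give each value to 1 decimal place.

1.8 : 17.5 : 62.8 : 100.0 : 59.7

Each Tl atom is independently Tl-203 (p = 0.2952) or Tl-205 (q = 0.7048); the cluster is the binomial expansion (p + q)^4.
P(M) = 0.2952^4 = 0.007594
P(M+2) = 4 × 0.2952^3 × 0.7048^1 = 0.072523
P(M+4) = 6 × 0.2952^2 × 0.7048^2 = 0.259726
P(M+6) = 4 × 0.2952^1 × 0.7048^3 = 0.413403
P(M+8) = 0.7048^4 = 0.246754
The M+6 peak is largest (0.413403); scaling to 100 gives 1.8 : 17.5 : 62.8 : 100.0 : 59.7.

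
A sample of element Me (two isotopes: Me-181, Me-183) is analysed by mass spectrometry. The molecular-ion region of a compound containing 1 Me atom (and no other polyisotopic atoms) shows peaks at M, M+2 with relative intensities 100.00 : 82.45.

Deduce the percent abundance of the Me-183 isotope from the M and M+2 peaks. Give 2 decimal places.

Let p = fractional abundance of Me-181. I(M+2)/I(M) = [C(1,1)·p^0·(1−p)] / p^1 = 1·(1−p)/p = 82.45/100.00 = 0.8245
(1−p)/p = 0.8245/1 = 0.8245  ⇒  p = 1/(1 + 0.8245) = 0.5481
Me-181: 54.81%, Me-183: 45.19%.

45.19%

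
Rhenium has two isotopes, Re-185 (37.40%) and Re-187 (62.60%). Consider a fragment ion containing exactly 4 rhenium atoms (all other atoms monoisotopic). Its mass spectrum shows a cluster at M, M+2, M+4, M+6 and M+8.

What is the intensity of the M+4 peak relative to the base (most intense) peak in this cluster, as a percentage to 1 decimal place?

89.6%

Binomial terms of (0.3740 + 0.6260)^4: M 0.0196, M+2 0.1310, M+4 0.3289, M+6 0.3670, M+8 0.1536 → M+6 is the base peak.
P(M+6) = C(4,3) × 0.3740^1 × 0.6260^3 = 4 × 0.3740 × 0.24531438 = 0.366990 (base)
P(M+4) = C(4,2) × 0.3740^2 × 0.6260^2 = 6 × 0.139876 × 0.391876 = 0.328884
Relative intensity = 0.328884 / 0.366990 × 100 = 89.6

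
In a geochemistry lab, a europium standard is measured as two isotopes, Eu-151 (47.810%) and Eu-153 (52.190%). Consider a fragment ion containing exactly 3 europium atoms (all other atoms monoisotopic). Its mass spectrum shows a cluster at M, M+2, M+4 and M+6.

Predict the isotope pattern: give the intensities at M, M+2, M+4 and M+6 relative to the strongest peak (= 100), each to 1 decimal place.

28.0 : 91.6 : 100.0 : 36.4

Expanding (0.47810 + 0.52190)^3:
P(M) = 0.47810^3 = 0.109284
P(M+2) = 3 × 0.47810^2 × 0.52190^1 = 0.357887
P(M+4) = 3 × 0.47810^1 × 0.52190^2 = 0.390674
P(M+6) = 0.52190^3 = 0.142155
The M+4 peak is largest (0.390674); scaling to 100 gives 28.0 : 91.6 : 100.0 : 36.4.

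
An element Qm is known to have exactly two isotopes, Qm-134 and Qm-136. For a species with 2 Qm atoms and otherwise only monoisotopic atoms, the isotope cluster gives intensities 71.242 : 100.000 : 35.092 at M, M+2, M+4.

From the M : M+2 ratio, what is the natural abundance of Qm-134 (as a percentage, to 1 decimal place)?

Let p = fractional abundance of Qm-134. I(M+2)/I(M) = [C(2,1)·p^1·(1−p)] / p^2 = 2·(1−p)/p = 100.000/71.242 = 1.4037
(1−p)/p = 1.4037/2 = 0.7018  ⇒  p = 1/(1 + 0.7018) = 0.5876
Qm-134: 58.8%, Qm-136: 41.2%.

58.8%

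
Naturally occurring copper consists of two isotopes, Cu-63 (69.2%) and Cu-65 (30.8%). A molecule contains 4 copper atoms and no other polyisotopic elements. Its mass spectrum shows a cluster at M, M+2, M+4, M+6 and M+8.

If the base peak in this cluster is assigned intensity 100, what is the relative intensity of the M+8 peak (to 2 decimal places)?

Binomial terms of (0.692 + 0.308)^4: M 0.2293, M+2 0.4083, M+4 0.2726, M+6 0.0809, M+8 0.0090 → M+2 is the base peak.
P(M+2) = C(4,1) × 0.692^3 × 0.308^1 = 4 × 0.33137389 × 0.3080 = 0.408253 (base)
P(M+8) = C(4,4) × 0.692^0 × 0.308^4 = 1 × 1.0000 × 0.00899918 = 0.008999
Relative intensity = 0.008999 / 0.408253 × 100 = 2.20

2.20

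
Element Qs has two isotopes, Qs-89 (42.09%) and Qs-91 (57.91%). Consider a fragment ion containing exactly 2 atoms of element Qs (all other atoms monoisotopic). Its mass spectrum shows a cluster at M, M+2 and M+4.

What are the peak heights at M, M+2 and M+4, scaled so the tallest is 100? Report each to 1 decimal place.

36.3 : 100.0 : 68.8

Each Qs atom is independently Qs-89 (p = 0.4209) or Qs-91 (q = 0.5791); the cluster is the binomial expansion (p + q)^2.
P(M) = 0.4209^2 = 0.177157
P(M+2) = 2 × 0.4209^1 × 0.5791^1 = 0.487486
P(M+4) = 0.5791^2 = 0.335357
The M+2 peak is largest (0.487486); scaling to 100 gives 36.3 : 100.0 : 68.8.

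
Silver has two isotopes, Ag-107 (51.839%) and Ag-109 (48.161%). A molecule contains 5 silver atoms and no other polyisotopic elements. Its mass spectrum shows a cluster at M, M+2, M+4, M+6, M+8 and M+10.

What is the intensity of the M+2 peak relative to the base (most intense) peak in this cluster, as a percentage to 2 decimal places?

Binomial terms of (0.51839 + 0.48161)^5: M 0.0374, M+2 0.1739, M+4 0.3231, M+6 0.3002, M+8 0.1394, M+10 0.0259 → M+4 is the base peak.
P(M+4) = C(5,2) × 0.51839^3 × 0.48161^2 = 10 × 0.13930601 × 0.23194819 = 0.323118 (base)
P(M+2) = C(5,1) × 0.51839^4 × 0.48161^1 = 5 × 0.07221484 × 0.48161 = 0.173897
Relative intensity = 0.173897 / 0.323118 × 100 = 53.82

53.82%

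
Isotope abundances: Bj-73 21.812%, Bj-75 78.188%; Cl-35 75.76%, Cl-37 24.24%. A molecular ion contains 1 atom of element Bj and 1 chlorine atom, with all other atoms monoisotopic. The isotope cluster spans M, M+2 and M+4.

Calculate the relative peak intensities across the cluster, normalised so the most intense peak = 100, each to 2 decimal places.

25.61 : 100.00 : 29.37

Element Bj pattern (n=1): 0.21812 : 0.78188
Chlorine pattern (n=1): 0.7576 : 0.2424
Convolve the two distributions (both contribute in 2-u steps):
  M: 0.21812×0.7576 = 0.165248
  M+2: 0.21812×0.2424 + 0.78188×0.7576 = 0.645225
  M+4: 0.78188×0.2424 = 0.189528
Scale to base peak (0.645225) = 100: 25.61 : 100.00 : 29.37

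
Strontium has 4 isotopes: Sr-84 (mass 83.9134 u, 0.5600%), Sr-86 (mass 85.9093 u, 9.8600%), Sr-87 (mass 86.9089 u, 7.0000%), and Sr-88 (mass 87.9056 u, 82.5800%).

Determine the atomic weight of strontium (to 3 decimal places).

87.617 u

Weight each isotope mass by its fractional abundance: 0.005600 × 83.9134 + 0.098600 × 85.9093 + 0.070000 × 86.9089 + 0.825800 × 87.9056
= 0.46992 + 8.47066 + 6.08362 + 72.59244 = 87.61664 u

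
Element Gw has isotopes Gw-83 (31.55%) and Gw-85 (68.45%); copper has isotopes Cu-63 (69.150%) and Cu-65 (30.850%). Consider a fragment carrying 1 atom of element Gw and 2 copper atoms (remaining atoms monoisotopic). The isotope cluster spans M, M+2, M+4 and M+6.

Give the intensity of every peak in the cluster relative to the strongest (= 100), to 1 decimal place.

Element Gw pattern (n=1): 0.3155 : 0.6845
Copper pattern (n=2): 0.47817225 : 0.4266555 : 0.09517225
Convolve the two distributions (both contribute in 2-u steps):
  M: 0.3155×0.47817225 = 0.150863
  M+2: 0.3155×0.4266555 + 0.6845×0.47817225 = 0.461919
  M+4: 0.3155×0.09517225 + 0.6845×0.4266555 = 0.322073
  M+6: 0.6845×0.09517225 = 0.065145
Scale to base peak (0.461919) = 100: 32.7 : 100.0 : 69.7 : 14.1

32.7 : 100.0 : 69.7 : 14.1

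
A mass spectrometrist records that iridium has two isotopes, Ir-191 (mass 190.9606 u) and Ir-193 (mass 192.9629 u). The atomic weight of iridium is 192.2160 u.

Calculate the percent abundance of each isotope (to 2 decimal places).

Let x be the fractional abundance of Ir-191; then Ir-193 has abundance 1 − x.
190.9606·x + 192.9629·(1 − x) = 192.2160
(190.9606 − 192.9629)·x = 192.2160 − 192.9629
x = -0.7469 / -2.0023 = 0.37302 → 37.30% Ir-191, 62.70% Ir-193.

Ir-191: 37.30%, Ir-193: 62.70%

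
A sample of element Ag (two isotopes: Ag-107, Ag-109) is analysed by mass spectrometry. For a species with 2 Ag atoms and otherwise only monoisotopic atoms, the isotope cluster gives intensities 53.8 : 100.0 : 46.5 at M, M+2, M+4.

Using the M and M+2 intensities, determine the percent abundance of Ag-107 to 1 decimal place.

If p is the fraction of Ag that is Ag-107, then I(M+2)/I(M) = [C(2,1)·p^1·(1−p)] / p^2 = 2·(1−p)/p = 100.0/53.8 = 1.8587
(1−p)/p = 1.8587/2 = 0.9294  ⇒  p = 1/(1 + 0.9294) = 0.5183
Ag-107: 51.8%, Ag-109: 48.2%.

51.8%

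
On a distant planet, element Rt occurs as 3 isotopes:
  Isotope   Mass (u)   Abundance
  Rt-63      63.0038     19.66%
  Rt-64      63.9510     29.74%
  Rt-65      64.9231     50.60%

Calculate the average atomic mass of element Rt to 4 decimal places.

64.2567 u

Weight each isotope mass by its fractional abundance: 0.1966 × 63.0038 + 0.2974 × 63.9510 + 0.5060 × 64.9231
= 12.38655 + 19.01903 + 32.85109 = 64.25667 u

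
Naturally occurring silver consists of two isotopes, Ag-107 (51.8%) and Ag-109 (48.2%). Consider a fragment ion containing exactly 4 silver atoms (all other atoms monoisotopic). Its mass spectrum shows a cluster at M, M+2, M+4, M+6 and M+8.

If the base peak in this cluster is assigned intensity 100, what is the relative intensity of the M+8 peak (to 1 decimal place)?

Binomial terms of (0.518 + 0.482)^4: M 0.0720, M+2 0.2680, M+4 0.3740, M+6 0.2320, M+8 0.0540 → M+4 is the base peak.
P(M+4) = C(4,2) × 0.518^2 × 0.482^2 = 6 × 0.268324 × 0.232324 = 0.374029 (base)
P(M+8) = C(4,4) × 0.518^0 × 0.482^4 = 1 × 1.0000 × 0.05397444 = 0.053974
Relative intensity = 0.053974 / 0.374029 × 100 = 14.4

14.4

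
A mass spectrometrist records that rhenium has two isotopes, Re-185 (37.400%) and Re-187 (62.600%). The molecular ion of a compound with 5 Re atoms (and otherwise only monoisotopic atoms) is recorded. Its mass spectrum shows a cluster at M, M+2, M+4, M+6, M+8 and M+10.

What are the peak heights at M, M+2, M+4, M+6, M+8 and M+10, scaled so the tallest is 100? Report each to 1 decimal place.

Each Re atom is independently Re-185 (p = 0.37400) or Re-187 (q = 0.62600); the cluster is the binomial expansion (p + q)^5.
P(M) = 0.37400^5 = 0.007317
P(M+2) = 5 × 0.37400^4 × 0.62600^1 = 0.061239
P(M+4) = 10 × 0.37400^3 × 0.62600^2 = 0.205005
P(M+6) = 10 × 0.37400^2 × 0.62600^3 = 0.343136
P(M+8) = 5 × 0.37400^1 × 0.62600^4 = 0.287170
P(M+10) = 0.62600^5 = 0.096133
The M+6 peak is largest (0.343136); scaling to 100 gives 2.1 : 17.8 : 59.7 : 100.0 : 83.7 : 28.0.

2.1 : 17.8 : 59.7 : 100.0 : 83.7 : 28.0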